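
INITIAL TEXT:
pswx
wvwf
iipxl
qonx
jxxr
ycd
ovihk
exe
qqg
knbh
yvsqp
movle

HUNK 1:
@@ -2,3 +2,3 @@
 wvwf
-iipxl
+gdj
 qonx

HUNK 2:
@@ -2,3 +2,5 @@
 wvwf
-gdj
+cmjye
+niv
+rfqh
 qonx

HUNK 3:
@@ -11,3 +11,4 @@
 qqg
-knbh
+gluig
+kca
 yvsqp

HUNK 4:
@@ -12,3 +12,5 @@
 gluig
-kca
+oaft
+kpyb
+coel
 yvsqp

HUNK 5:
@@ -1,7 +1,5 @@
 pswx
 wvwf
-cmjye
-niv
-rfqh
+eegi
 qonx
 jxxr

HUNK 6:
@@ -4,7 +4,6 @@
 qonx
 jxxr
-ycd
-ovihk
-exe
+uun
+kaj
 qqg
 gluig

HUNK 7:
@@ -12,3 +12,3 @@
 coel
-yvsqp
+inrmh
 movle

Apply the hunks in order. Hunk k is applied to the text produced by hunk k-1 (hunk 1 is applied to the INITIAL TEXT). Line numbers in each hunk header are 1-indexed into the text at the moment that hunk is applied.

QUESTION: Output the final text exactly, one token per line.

Hunk 1: at line 2 remove [iipxl] add [gdj] -> 12 lines: pswx wvwf gdj qonx jxxr ycd ovihk exe qqg knbh yvsqp movle
Hunk 2: at line 2 remove [gdj] add [cmjye,niv,rfqh] -> 14 lines: pswx wvwf cmjye niv rfqh qonx jxxr ycd ovihk exe qqg knbh yvsqp movle
Hunk 3: at line 11 remove [knbh] add [gluig,kca] -> 15 lines: pswx wvwf cmjye niv rfqh qonx jxxr ycd ovihk exe qqg gluig kca yvsqp movle
Hunk 4: at line 12 remove [kca] add [oaft,kpyb,coel] -> 17 lines: pswx wvwf cmjye niv rfqh qonx jxxr ycd ovihk exe qqg gluig oaft kpyb coel yvsqp movle
Hunk 5: at line 1 remove [cmjye,niv,rfqh] add [eegi] -> 15 lines: pswx wvwf eegi qonx jxxr ycd ovihk exe qqg gluig oaft kpyb coel yvsqp movle
Hunk 6: at line 4 remove [ycd,ovihk,exe] add [uun,kaj] -> 14 lines: pswx wvwf eegi qonx jxxr uun kaj qqg gluig oaft kpyb coel yvsqp movle
Hunk 7: at line 12 remove [yvsqp] add [inrmh] -> 14 lines: pswx wvwf eegi qonx jxxr uun kaj qqg gluig oaft kpyb coel inrmh movle

Answer: pswx
wvwf
eegi
qonx
jxxr
uun
kaj
qqg
gluig
oaft
kpyb
coel
inrmh
movle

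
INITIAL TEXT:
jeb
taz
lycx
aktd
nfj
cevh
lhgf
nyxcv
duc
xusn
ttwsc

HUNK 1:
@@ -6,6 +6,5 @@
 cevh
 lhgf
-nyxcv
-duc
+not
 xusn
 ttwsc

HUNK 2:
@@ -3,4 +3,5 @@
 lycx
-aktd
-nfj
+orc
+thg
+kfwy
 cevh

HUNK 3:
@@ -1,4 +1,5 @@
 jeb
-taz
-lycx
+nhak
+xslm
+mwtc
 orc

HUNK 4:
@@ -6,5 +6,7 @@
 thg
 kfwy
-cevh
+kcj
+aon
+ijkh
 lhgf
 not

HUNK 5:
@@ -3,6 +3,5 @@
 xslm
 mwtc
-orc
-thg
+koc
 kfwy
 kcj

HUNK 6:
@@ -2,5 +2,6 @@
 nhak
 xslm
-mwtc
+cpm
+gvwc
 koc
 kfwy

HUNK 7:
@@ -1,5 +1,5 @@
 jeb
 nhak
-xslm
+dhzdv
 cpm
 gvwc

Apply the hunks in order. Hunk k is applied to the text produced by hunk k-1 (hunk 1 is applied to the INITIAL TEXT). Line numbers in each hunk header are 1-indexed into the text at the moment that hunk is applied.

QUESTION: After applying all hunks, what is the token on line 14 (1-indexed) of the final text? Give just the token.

Answer: ttwsc

Derivation:
Hunk 1: at line 6 remove [nyxcv,duc] add [not] -> 10 lines: jeb taz lycx aktd nfj cevh lhgf not xusn ttwsc
Hunk 2: at line 3 remove [aktd,nfj] add [orc,thg,kfwy] -> 11 lines: jeb taz lycx orc thg kfwy cevh lhgf not xusn ttwsc
Hunk 3: at line 1 remove [taz,lycx] add [nhak,xslm,mwtc] -> 12 lines: jeb nhak xslm mwtc orc thg kfwy cevh lhgf not xusn ttwsc
Hunk 4: at line 6 remove [cevh] add [kcj,aon,ijkh] -> 14 lines: jeb nhak xslm mwtc orc thg kfwy kcj aon ijkh lhgf not xusn ttwsc
Hunk 5: at line 3 remove [orc,thg] add [koc] -> 13 lines: jeb nhak xslm mwtc koc kfwy kcj aon ijkh lhgf not xusn ttwsc
Hunk 6: at line 2 remove [mwtc] add [cpm,gvwc] -> 14 lines: jeb nhak xslm cpm gvwc koc kfwy kcj aon ijkh lhgf not xusn ttwsc
Hunk 7: at line 1 remove [xslm] add [dhzdv] -> 14 lines: jeb nhak dhzdv cpm gvwc koc kfwy kcj aon ijkh lhgf not xusn ttwsc
Final line 14: ttwsc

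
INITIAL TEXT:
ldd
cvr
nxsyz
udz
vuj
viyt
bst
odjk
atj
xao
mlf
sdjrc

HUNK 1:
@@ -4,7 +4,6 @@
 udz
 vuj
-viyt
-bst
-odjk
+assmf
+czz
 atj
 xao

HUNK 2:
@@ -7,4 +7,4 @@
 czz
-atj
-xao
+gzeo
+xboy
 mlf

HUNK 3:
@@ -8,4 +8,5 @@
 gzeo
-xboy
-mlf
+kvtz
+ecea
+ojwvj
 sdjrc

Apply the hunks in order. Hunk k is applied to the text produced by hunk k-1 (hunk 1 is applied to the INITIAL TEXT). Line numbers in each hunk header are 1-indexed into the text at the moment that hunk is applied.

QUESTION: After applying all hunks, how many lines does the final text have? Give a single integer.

Hunk 1: at line 4 remove [viyt,bst,odjk] add [assmf,czz] -> 11 lines: ldd cvr nxsyz udz vuj assmf czz atj xao mlf sdjrc
Hunk 2: at line 7 remove [atj,xao] add [gzeo,xboy] -> 11 lines: ldd cvr nxsyz udz vuj assmf czz gzeo xboy mlf sdjrc
Hunk 3: at line 8 remove [xboy,mlf] add [kvtz,ecea,ojwvj] -> 12 lines: ldd cvr nxsyz udz vuj assmf czz gzeo kvtz ecea ojwvj sdjrc
Final line count: 12

Answer: 12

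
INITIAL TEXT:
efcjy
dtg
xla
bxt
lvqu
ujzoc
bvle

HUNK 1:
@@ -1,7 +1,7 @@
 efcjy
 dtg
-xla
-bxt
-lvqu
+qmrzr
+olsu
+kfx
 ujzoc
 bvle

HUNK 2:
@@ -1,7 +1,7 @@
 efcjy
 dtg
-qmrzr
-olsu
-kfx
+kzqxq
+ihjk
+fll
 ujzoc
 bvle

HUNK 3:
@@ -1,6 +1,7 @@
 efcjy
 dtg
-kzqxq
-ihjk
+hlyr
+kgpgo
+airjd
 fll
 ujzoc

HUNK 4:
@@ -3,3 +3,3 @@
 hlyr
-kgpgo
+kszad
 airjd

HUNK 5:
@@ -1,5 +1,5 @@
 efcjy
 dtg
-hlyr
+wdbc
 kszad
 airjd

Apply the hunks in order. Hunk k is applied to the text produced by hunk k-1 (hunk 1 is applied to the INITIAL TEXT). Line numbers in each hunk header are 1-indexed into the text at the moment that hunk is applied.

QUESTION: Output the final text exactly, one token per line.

Answer: efcjy
dtg
wdbc
kszad
airjd
fll
ujzoc
bvle

Derivation:
Hunk 1: at line 1 remove [xla,bxt,lvqu] add [qmrzr,olsu,kfx] -> 7 lines: efcjy dtg qmrzr olsu kfx ujzoc bvle
Hunk 2: at line 1 remove [qmrzr,olsu,kfx] add [kzqxq,ihjk,fll] -> 7 lines: efcjy dtg kzqxq ihjk fll ujzoc bvle
Hunk 3: at line 1 remove [kzqxq,ihjk] add [hlyr,kgpgo,airjd] -> 8 lines: efcjy dtg hlyr kgpgo airjd fll ujzoc bvle
Hunk 4: at line 3 remove [kgpgo] add [kszad] -> 8 lines: efcjy dtg hlyr kszad airjd fll ujzoc bvle
Hunk 5: at line 1 remove [hlyr] add [wdbc] -> 8 lines: efcjy dtg wdbc kszad airjd fll ujzoc bvle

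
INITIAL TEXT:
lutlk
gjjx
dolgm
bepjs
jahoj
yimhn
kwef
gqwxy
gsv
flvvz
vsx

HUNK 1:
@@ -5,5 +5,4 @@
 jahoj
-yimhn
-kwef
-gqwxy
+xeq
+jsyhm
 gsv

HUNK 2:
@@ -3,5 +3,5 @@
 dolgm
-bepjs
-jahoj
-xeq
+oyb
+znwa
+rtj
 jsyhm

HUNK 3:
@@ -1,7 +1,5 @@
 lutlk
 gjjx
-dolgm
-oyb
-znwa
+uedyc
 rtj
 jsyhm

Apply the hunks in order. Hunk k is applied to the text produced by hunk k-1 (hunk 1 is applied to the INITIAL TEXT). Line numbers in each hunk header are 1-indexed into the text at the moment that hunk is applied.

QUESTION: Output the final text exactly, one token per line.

Answer: lutlk
gjjx
uedyc
rtj
jsyhm
gsv
flvvz
vsx

Derivation:
Hunk 1: at line 5 remove [yimhn,kwef,gqwxy] add [xeq,jsyhm] -> 10 lines: lutlk gjjx dolgm bepjs jahoj xeq jsyhm gsv flvvz vsx
Hunk 2: at line 3 remove [bepjs,jahoj,xeq] add [oyb,znwa,rtj] -> 10 lines: lutlk gjjx dolgm oyb znwa rtj jsyhm gsv flvvz vsx
Hunk 3: at line 1 remove [dolgm,oyb,znwa] add [uedyc] -> 8 lines: lutlk gjjx uedyc rtj jsyhm gsv flvvz vsx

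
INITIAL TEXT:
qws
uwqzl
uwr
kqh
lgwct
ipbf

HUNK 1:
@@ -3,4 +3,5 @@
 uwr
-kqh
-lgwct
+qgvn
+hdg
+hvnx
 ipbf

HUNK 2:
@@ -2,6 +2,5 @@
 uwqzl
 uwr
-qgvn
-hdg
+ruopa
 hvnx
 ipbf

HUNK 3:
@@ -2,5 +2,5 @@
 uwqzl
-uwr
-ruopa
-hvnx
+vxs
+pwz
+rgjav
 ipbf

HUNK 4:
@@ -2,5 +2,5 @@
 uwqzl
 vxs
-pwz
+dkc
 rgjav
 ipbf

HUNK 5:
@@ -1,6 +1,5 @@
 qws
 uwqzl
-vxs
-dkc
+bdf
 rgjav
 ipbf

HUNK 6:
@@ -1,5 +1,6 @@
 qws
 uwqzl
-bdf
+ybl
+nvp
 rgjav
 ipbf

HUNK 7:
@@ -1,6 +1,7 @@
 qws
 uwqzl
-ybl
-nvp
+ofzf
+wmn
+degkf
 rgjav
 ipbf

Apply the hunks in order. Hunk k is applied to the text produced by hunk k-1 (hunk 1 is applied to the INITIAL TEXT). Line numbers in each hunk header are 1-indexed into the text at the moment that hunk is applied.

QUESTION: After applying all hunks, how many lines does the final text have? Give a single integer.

Hunk 1: at line 3 remove [kqh,lgwct] add [qgvn,hdg,hvnx] -> 7 lines: qws uwqzl uwr qgvn hdg hvnx ipbf
Hunk 2: at line 2 remove [qgvn,hdg] add [ruopa] -> 6 lines: qws uwqzl uwr ruopa hvnx ipbf
Hunk 3: at line 2 remove [uwr,ruopa,hvnx] add [vxs,pwz,rgjav] -> 6 lines: qws uwqzl vxs pwz rgjav ipbf
Hunk 4: at line 2 remove [pwz] add [dkc] -> 6 lines: qws uwqzl vxs dkc rgjav ipbf
Hunk 5: at line 1 remove [vxs,dkc] add [bdf] -> 5 lines: qws uwqzl bdf rgjav ipbf
Hunk 6: at line 1 remove [bdf] add [ybl,nvp] -> 6 lines: qws uwqzl ybl nvp rgjav ipbf
Hunk 7: at line 1 remove [ybl,nvp] add [ofzf,wmn,degkf] -> 7 lines: qws uwqzl ofzf wmn degkf rgjav ipbf
Final line count: 7

Answer: 7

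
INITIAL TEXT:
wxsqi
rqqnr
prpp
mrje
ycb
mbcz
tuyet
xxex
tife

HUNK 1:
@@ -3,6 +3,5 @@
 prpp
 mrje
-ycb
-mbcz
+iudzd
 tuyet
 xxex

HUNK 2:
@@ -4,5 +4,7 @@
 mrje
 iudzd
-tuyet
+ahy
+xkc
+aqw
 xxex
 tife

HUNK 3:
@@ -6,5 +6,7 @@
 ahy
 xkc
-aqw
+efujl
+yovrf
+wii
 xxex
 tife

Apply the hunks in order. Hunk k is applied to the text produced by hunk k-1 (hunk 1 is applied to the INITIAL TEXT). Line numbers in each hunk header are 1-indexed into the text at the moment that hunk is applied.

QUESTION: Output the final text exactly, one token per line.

Hunk 1: at line 3 remove [ycb,mbcz] add [iudzd] -> 8 lines: wxsqi rqqnr prpp mrje iudzd tuyet xxex tife
Hunk 2: at line 4 remove [tuyet] add [ahy,xkc,aqw] -> 10 lines: wxsqi rqqnr prpp mrje iudzd ahy xkc aqw xxex tife
Hunk 3: at line 6 remove [aqw] add [efujl,yovrf,wii] -> 12 lines: wxsqi rqqnr prpp mrje iudzd ahy xkc efujl yovrf wii xxex tife

Answer: wxsqi
rqqnr
prpp
mrje
iudzd
ahy
xkc
efujl
yovrf
wii
xxex
tife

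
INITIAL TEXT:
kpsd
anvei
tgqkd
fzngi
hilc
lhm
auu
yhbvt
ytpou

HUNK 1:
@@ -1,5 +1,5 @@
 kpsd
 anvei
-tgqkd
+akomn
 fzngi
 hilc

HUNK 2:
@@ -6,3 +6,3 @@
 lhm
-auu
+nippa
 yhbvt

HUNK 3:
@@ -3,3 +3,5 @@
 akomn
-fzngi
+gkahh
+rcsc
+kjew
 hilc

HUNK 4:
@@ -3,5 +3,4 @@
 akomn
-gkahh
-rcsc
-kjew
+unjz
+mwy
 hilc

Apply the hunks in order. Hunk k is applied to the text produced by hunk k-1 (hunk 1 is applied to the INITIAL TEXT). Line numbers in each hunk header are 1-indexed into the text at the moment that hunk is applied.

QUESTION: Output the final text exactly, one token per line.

Answer: kpsd
anvei
akomn
unjz
mwy
hilc
lhm
nippa
yhbvt
ytpou

Derivation:
Hunk 1: at line 1 remove [tgqkd] add [akomn] -> 9 lines: kpsd anvei akomn fzngi hilc lhm auu yhbvt ytpou
Hunk 2: at line 6 remove [auu] add [nippa] -> 9 lines: kpsd anvei akomn fzngi hilc lhm nippa yhbvt ytpou
Hunk 3: at line 3 remove [fzngi] add [gkahh,rcsc,kjew] -> 11 lines: kpsd anvei akomn gkahh rcsc kjew hilc lhm nippa yhbvt ytpou
Hunk 4: at line 3 remove [gkahh,rcsc,kjew] add [unjz,mwy] -> 10 lines: kpsd anvei akomn unjz mwy hilc lhm nippa yhbvt ytpou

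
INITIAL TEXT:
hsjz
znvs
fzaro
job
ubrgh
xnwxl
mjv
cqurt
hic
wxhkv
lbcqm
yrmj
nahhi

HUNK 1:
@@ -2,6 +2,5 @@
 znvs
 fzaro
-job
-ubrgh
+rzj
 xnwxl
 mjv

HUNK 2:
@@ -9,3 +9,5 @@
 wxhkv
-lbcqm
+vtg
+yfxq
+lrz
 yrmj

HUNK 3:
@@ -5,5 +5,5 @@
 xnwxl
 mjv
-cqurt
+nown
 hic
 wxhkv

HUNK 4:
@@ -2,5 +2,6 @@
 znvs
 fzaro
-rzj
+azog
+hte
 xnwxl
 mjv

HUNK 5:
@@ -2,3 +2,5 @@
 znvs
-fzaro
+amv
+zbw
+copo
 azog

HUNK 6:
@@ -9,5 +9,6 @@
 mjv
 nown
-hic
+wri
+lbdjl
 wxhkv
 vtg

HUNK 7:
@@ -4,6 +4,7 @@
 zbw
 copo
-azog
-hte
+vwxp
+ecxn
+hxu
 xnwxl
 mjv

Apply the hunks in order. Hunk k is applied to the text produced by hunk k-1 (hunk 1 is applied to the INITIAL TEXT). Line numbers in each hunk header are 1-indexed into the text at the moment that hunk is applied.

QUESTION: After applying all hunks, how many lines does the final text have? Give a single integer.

Answer: 19

Derivation:
Hunk 1: at line 2 remove [job,ubrgh] add [rzj] -> 12 lines: hsjz znvs fzaro rzj xnwxl mjv cqurt hic wxhkv lbcqm yrmj nahhi
Hunk 2: at line 9 remove [lbcqm] add [vtg,yfxq,lrz] -> 14 lines: hsjz znvs fzaro rzj xnwxl mjv cqurt hic wxhkv vtg yfxq lrz yrmj nahhi
Hunk 3: at line 5 remove [cqurt] add [nown] -> 14 lines: hsjz znvs fzaro rzj xnwxl mjv nown hic wxhkv vtg yfxq lrz yrmj nahhi
Hunk 4: at line 2 remove [rzj] add [azog,hte] -> 15 lines: hsjz znvs fzaro azog hte xnwxl mjv nown hic wxhkv vtg yfxq lrz yrmj nahhi
Hunk 5: at line 2 remove [fzaro] add [amv,zbw,copo] -> 17 lines: hsjz znvs amv zbw copo azog hte xnwxl mjv nown hic wxhkv vtg yfxq lrz yrmj nahhi
Hunk 6: at line 9 remove [hic] add [wri,lbdjl] -> 18 lines: hsjz znvs amv zbw copo azog hte xnwxl mjv nown wri lbdjl wxhkv vtg yfxq lrz yrmj nahhi
Hunk 7: at line 4 remove [azog,hte] add [vwxp,ecxn,hxu] -> 19 lines: hsjz znvs amv zbw copo vwxp ecxn hxu xnwxl mjv nown wri lbdjl wxhkv vtg yfxq lrz yrmj nahhi
Final line count: 19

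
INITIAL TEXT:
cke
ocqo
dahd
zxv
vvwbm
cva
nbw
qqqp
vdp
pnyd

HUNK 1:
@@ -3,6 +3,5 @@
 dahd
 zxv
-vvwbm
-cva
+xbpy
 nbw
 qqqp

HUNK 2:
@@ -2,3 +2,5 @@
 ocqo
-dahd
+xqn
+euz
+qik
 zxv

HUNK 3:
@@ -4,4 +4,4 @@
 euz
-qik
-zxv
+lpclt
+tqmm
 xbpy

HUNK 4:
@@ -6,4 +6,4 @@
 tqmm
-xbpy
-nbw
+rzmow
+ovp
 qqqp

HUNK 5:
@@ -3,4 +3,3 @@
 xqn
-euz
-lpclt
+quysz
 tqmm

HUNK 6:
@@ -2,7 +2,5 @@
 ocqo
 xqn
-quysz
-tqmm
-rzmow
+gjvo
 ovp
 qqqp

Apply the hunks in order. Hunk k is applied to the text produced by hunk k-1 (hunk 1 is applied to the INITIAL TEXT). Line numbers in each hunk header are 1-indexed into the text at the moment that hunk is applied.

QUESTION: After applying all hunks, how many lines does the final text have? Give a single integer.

Hunk 1: at line 3 remove [vvwbm,cva] add [xbpy] -> 9 lines: cke ocqo dahd zxv xbpy nbw qqqp vdp pnyd
Hunk 2: at line 2 remove [dahd] add [xqn,euz,qik] -> 11 lines: cke ocqo xqn euz qik zxv xbpy nbw qqqp vdp pnyd
Hunk 3: at line 4 remove [qik,zxv] add [lpclt,tqmm] -> 11 lines: cke ocqo xqn euz lpclt tqmm xbpy nbw qqqp vdp pnyd
Hunk 4: at line 6 remove [xbpy,nbw] add [rzmow,ovp] -> 11 lines: cke ocqo xqn euz lpclt tqmm rzmow ovp qqqp vdp pnyd
Hunk 5: at line 3 remove [euz,lpclt] add [quysz] -> 10 lines: cke ocqo xqn quysz tqmm rzmow ovp qqqp vdp pnyd
Hunk 6: at line 2 remove [quysz,tqmm,rzmow] add [gjvo] -> 8 lines: cke ocqo xqn gjvo ovp qqqp vdp pnyd
Final line count: 8

Answer: 8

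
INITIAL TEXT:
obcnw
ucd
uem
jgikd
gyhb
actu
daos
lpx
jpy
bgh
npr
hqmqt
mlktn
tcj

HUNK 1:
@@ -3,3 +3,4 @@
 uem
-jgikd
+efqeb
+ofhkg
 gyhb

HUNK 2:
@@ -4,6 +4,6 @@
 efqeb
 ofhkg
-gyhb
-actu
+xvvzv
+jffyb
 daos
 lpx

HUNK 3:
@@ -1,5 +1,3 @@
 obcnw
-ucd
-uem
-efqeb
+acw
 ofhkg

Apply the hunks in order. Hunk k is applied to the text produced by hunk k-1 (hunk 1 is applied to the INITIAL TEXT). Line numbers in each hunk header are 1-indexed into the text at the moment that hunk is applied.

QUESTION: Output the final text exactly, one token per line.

Hunk 1: at line 3 remove [jgikd] add [efqeb,ofhkg] -> 15 lines: obcnw ucd uem efqeb ofhkg gyhb actu daos lpx jpy bgh npr hqmqt mlktn tcj
Hunk 2: at line 4 remove [gyhb,actu] add [xvvzv,jffyb] -> 15 lines: obcnw ucd uem efqeb ofhkg xvvzv jffyb daos lpx jpy bgh npr hqmqt mlktn tcj
Hunk 3: at line 1 remove [ucd,uem,efqeb] add [acw] -> 13 lines: obcnw acw ofhkg xvvzv jffyb daos lpx jpy bgh npr hqmqt mlktn tcj

Answer: obcnw
acw
ofhkg
xvvzv
jffyb
daos
lpx
jpy
bgh
npr
hqmqt
mlktn
tcj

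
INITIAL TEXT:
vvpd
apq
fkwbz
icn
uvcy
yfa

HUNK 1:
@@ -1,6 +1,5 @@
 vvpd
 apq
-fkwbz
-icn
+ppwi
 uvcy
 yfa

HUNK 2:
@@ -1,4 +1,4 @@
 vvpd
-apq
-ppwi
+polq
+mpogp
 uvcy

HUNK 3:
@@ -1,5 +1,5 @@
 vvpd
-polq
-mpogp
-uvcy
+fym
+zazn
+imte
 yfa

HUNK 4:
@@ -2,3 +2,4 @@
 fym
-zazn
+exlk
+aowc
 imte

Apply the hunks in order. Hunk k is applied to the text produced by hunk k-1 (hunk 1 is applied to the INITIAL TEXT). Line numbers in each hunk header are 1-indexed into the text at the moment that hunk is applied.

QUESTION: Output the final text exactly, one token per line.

Hunk 1: at line 1 remove [fkwbz,icn] add [ppwi] -> 5 lines: vvpd apq ppwi uvcy yfa
Hunk 2: at line 1 remove [apq,ppwi] add [polq,mpogp] -> 5 lines: vvpd polq mpogp uvcy yfa
Hunk 3: at line 1 remove [polq,mpogp,uvcy] add [fym,zazn,imte] -> 5 lines: vvpd fym zazn imte yfa
Hunk 4: at line 2 remove [zazn] add [exlk,aowc] -> 6 lines: vvpd fym exlk aowc imte yfa

Answer: vvpd
fym
exlk
aowc
imte
yfa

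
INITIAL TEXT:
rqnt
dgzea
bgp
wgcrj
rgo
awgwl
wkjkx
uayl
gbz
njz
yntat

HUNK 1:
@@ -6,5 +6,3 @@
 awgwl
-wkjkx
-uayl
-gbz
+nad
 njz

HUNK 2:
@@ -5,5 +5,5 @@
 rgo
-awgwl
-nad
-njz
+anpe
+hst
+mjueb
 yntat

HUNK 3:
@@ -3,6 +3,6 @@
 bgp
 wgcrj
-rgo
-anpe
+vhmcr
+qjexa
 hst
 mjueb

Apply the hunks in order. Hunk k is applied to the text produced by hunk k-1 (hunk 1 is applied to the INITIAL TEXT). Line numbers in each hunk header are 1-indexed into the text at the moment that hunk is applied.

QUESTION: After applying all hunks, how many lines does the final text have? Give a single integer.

Answer: 9

Derivation:
Hunk 1: at line 6 remove [wkjkx,uayl,gbz] add [nad] -> 9 lines: rqnt dgzea bgp wgcrj rgo awgwl nad njz yntat
Hunk 2: at line 5 remove [awgwl,nad,njz] add [anpe,hst,mjueb] -> 9 lines: rqnt dgzea bgp wgcrj rgo anpe hst mjueb yntat
Hunk 3: at line 3 remove [rgo,anpe] add [vhmcr,qjexa] -> 9 lines: rqnt dgzea bgp wgcrj vhmcr qjexa hst mjueb yntat
Final line count: 9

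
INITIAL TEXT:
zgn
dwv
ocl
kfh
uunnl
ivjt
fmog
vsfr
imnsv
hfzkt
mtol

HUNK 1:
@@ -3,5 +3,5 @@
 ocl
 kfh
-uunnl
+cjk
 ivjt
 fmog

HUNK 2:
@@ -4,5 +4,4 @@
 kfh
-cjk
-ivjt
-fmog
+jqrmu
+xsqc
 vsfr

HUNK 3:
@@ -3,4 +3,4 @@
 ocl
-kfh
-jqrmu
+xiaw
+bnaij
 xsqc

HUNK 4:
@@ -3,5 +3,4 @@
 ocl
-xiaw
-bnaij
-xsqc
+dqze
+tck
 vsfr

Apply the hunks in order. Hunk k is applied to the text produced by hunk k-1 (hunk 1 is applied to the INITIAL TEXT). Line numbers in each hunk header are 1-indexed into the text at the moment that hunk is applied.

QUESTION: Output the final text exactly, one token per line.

Hunk 1: at line 3 remove [uunnl] add [cjk] -> 11 lines: zgn dwv ocl kfh cjk ivjt fmog vsfr imnsv hfzkt mtol
Hunk 2: at line 4 remove [cjk,ivjt,fmog] add [jqrmu,xsqc] -> 10 lines: zgn dwv ocl kfh jqrmu xsqc vsfr imnsv hfzkt mtol
Hunk 3: at line 3 remove [kfh,jqrmu] add [xiaw,bnaij] -> 10 lines: zgn dwv ocl xiaw bnaij xsqc vsfr imnsv hfzkt mtol
Hunk 4: at line 3 remove [xiaw,bnaij,xsqc] add [dqze,tck] -> 9 lines: zgn dwv ocl dqze tck vsfr imnsv hfzkt mtol

Answer: zgn
dwv
ocl
dqze
tck
vsfr
imnsv
hfzkt
mtol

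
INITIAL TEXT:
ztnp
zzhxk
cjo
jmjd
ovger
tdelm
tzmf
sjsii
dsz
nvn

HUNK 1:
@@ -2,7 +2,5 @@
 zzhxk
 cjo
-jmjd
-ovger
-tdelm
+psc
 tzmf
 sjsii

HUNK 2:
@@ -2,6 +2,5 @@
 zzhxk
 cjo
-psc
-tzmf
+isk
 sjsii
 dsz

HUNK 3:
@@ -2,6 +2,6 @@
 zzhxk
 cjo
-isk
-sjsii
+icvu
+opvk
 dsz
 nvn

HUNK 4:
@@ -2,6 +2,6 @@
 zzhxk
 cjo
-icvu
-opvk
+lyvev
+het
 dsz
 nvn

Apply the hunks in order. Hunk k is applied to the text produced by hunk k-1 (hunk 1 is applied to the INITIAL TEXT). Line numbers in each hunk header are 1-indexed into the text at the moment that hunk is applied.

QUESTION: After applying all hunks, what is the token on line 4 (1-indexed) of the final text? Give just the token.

Hunk 1: at line 2 remove [jmjd,ovger,tdelm] add [psc] -> 8 lines: ztnp zzhxk cjo psc tzmf sjsii dsz nvn
Hunk 2: at line 2 remove [psc,tzmf] add [isk] -> 7 lines: ztnp zzhxk cjo isk sjsii dsz nvn
Hunk 3: at line 2 remove [isk,sjsii] add [icvu,opvk] -> 7 lines: ztnp zzhxk cjo icvu opvk dsz nvn
Hunk 4: at line 2 remove [icvu,opvk] add [lyvev,het] -> 7 lines: ztnp zzhxk cjo lyvev het dsz nvn
Final line 4: lyvev

Answer: lyvev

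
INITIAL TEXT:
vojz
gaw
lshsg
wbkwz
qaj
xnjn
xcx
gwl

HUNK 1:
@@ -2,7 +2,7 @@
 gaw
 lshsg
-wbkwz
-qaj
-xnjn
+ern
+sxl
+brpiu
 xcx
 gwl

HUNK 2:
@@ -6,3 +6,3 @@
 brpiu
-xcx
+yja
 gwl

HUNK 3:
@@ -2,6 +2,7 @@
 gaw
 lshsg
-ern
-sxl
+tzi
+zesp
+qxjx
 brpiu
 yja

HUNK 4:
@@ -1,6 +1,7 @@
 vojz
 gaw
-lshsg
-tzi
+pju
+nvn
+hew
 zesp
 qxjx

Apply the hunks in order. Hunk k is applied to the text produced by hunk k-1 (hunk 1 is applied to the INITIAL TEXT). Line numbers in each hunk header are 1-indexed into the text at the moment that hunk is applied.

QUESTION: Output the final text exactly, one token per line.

Hunk 1: at line 2 remove [wbkwz,qaj,xnjn] add [ern,sxl,brpiu] -> 8 lines: vojz gaw lshsg ern sxl brpiu xcx gwl
Hunk 2: at line 6 remove [xcx] add [yja] -> 8 lines: vojz gaw lshsg ern sxl brpiu yja gwl
Hunk 3: at line 2 remove [ern,sxl] add [tzi,zesp,qxjx] -> 9 lines: vojz gaw lshsg tzi zesp qxjx brpiu yja gwl
Hunk 4: at line 1 remove [lshsg,tzi] add [pju,nvn,hew] -> 10 lines: vojz gaw pju nvn hew zesp qxjx brpiu yja gwl

Answer: vojz
gaw
pju
nvn
hew
zesp
qxjx
brpiu
yja
gwl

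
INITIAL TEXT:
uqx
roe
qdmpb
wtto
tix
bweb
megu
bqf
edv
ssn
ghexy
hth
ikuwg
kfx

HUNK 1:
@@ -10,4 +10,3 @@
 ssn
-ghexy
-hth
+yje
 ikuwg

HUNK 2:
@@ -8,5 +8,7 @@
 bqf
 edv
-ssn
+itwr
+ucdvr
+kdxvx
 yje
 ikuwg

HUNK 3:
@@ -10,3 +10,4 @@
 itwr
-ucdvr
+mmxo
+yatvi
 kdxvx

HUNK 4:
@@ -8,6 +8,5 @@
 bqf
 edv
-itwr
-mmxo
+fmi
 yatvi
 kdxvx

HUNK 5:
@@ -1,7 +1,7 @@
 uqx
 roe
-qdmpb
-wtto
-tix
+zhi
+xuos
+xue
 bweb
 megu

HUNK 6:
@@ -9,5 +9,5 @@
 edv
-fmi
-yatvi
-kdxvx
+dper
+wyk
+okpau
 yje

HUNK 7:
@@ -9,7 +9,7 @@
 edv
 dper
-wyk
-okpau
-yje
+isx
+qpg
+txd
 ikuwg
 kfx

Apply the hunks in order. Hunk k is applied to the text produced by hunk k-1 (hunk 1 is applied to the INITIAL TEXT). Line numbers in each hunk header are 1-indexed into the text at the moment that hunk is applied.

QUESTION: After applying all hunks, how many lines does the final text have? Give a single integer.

Answer: 15

Derivation:
Hunk 1: at line 10 remove [ghexy,hth] add [yje] -> 13 lines: uqx roe qdmpb wtto tix bweb megu bqf edv ssn yje ikuwg kfx
Hunk 2: at line 8 remove [ssn] add [itwr,ucdvr,kdxvx] -> 15 lines: uqx roe qdmpb wtto tix bweb megu bqf edv itwr ucdvr kdxvx yje ikuwg kfx
Hunk 3: at line 10 remove [ucdvr] add [mmxo,yatvi] -> 16 lines: uqx roe qdmpb wtto tix bweb megu bqf edv itwr mmxo yatvi kdxvx yje ikuwg kfx
Hunk 4: at line 8 remove [itwr,mmxo] add [fmi] -> 15 lines: uqx roe qdmpb wtto tix bweb megu bqf edv fmi yatvi kdxvx yje ikuwg kfx
Hunk 5: at line 1 remove [qdmpb,wtto,tix] add [zhi,xuos,xue] -> 15 lines: uqx roe zhi xuos xue bweb megu bqf edv fmi yatvi kdxvx yje ikuwg kfx
Hunk 6: at line 9 remove [fmi,yatvi,kdxvx] add [dper,wyk,okpau] -> 15 lines: uqx roe zhi xuos xue bweb megu bqf edv dper wyk okpau yje ikuwg kfx
Hunk 7: at line 9 remove [wyk,okpau,yje] add [isx,qpg,txd] -> 15 lines: uqx roe zhi xuos xue bweb megu bqf edv dper isx qpg txd ikuwg kfx
Final line count: 15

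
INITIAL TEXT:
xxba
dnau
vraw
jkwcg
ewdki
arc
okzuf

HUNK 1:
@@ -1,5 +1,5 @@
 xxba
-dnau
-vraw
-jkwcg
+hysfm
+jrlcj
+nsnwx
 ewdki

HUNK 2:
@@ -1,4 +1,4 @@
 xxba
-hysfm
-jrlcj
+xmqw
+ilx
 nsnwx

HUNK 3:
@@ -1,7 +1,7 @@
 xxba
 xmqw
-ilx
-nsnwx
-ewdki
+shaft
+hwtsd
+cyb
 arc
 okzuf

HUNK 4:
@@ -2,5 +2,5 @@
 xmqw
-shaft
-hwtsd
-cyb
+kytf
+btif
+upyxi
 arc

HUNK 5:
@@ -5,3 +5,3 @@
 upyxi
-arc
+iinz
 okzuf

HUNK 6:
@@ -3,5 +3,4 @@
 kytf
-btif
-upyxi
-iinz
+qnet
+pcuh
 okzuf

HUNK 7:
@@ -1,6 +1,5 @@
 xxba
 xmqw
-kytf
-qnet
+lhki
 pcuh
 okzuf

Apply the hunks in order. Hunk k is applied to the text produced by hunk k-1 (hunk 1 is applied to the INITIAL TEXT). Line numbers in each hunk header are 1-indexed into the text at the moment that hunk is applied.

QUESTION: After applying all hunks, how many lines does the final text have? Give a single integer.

Hunk 1: at line 1 remove [dnau,vraw,jkwcg] add [hysfm,jrlcj,nsnwx] -> 7 lines: xxba hysfm jrlcj nsnwx ewdki arc okzuf
Hunk 2: at line 1 remove [hysfm,jrlcj] add [xmqw,ilx] -> 7 lines: xxba xmqw ilx nsnwx ewdki arc okzuf
Hunk 3: at line 1 remove [ilx,nsnwx,ewdki] add [shaft,hwtsd,cyb] -> 7 lines: xxba xmqw shaft hwtsd cyb arc okzuf
Hunk 4: at line 2 remove [shaft,hwtsd,cyb] add [kytf,btif,upyxi] -> 7 lines: xxba xmqw kytf btif upyxi arc okzuf
Hunk 5: at line 5 remove [arc] add [iinz] -> 7 lines: xxba xmqw kytf btif upyxi iinz okzuf
Hunk 6: at line 3 remove [btif,upyxi,iinz] add [qnet,pcuh] -> 6 lines: xxba xmqw kytf qnet pcuh okzuf
Hunk 7: at line 1 remove [kytf,qnet] add [lhki] -> 5 lines: xxba xmqw lhki pcuh okzuf
Final line count: 5

Answer: 5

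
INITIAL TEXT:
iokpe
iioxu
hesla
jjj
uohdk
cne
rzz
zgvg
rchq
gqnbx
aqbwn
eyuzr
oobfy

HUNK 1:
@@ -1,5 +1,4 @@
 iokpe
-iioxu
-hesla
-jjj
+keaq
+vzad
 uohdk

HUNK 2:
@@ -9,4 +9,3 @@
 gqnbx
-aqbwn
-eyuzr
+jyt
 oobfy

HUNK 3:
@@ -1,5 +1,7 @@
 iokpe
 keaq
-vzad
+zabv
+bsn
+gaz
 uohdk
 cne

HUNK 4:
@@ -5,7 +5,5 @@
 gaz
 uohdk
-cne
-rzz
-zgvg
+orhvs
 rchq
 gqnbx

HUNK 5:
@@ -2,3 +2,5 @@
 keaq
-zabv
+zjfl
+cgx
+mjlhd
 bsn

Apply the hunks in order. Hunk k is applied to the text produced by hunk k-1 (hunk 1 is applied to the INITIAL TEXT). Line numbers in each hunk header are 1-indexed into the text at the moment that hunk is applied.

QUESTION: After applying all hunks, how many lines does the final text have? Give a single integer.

Answer: 13

Derivation:
Hunk 1: at line 1 remove [iioxu,hesla,jjj] add [keaq,vzad] -> 12 lines: iokpe keaq vzad uohdk cne rzz zgvg rchq gqnbx aqbwn eyuzr oobfy
Hunk 2: at line 9 remove [aqbwn,eyuzr] add [jyt] -> 11 lines: iokpe keaq vzad uohdk cne rzz zgvg rchq gqnbx jyt oobfy
Hunk 3: at line 1 remove [vzad] add [zabv,bsn,gaz] -> 13 lines: iokpe keaq zabv bsn gaz uohdk cne rzz zgvg rchq gqnbx jyt oobfy
Hunk 4: at line 5 remove [cne,rzz,zgvg] add [orhvs] -> 11 lines: iokpe keaq zabv bsn gaz uohdk orhvs rchq gqnbx jyt oobfy
Hunk 5: at line 2 remove [zabv] add [zjfl,cgx,mjlhd] -> 13 lines: iokpe keaq zjfl cgx mjlhd bsn gaz uohdk orhvs rchq gqnbx jyt oobfy
Final line count: 13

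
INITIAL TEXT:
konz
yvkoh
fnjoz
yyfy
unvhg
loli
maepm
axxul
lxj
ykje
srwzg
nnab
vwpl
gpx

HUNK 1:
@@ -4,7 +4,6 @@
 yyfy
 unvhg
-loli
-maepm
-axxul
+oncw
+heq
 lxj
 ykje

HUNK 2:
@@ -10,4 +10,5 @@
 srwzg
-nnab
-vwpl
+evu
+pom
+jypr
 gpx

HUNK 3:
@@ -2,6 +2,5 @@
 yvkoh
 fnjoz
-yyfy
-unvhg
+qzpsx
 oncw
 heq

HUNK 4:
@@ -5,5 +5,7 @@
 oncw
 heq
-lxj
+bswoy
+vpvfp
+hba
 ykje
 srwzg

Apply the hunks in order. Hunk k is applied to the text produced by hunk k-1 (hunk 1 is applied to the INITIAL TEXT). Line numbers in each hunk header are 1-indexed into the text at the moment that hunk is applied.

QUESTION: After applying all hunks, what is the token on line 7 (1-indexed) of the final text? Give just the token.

Answer: bswoy

Derivation:
Hunk 1: at line 4 remove [loli,maepm,axxul] add [oncw,heq] -> 13 lines: konz yvkoh fnjoz yyfy unvhg oncw heq lxj ykje srwzg nnab vwpl gpx
Hunk 2: at line 10 remove [nnab,vwpl] add [evu,pom,jypr] -> 14 lines: konz yvkoh fnjoz yyfy unvhg oncw heq lxj ykje srwzg evu pom jypr gpx
Hunk 3: at line 2 remove [yyfy,unvhg] add [qzpsx] -> 13 lines: konz yvkoh fnjoz qzpsx oncw heq lxj ykje srwzg evu pom jypr gpx
Hunk 4: at line 5 remove [lxj] add [bswoy,vpvfp,hba] -> 15 lines: konz yvkoh fnjoz qzpsx oncw heq bswoy vpvfp hba ykje srwzg evu pom jypr gpx
Final line 7: bswoy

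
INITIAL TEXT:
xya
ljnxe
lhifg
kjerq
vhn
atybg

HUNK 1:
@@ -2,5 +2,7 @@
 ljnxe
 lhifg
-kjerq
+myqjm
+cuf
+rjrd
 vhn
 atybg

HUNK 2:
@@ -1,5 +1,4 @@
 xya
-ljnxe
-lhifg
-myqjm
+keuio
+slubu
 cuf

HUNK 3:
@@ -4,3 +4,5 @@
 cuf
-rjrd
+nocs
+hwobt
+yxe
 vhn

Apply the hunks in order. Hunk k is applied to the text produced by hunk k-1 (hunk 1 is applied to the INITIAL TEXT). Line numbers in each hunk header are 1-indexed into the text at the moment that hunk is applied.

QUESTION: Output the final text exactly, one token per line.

Hunk 1: at line 2 remove [kjerq] add [myqjm,cuf,rjrd] -> 8 lines: xya ljnxe lhifg myqjm cuf rjrd vhn atybg
Hunk 2: at line 1 remove [ljnxe,lhifg,myqjm] add [keuio,slubu] -> 7 lines: xya keuio slubu cuf rjrd vhn atybg
Hunk 3: at line 4 remove [rjrd] add [nocs,hwobt,yxe] -> 9 lines: xya keuio slubu cuf nocs hwobt yxe vhn atybg

Answer: xya
keuio
slubu
cuf
nocs
hwobt
yxe
vhn
atybg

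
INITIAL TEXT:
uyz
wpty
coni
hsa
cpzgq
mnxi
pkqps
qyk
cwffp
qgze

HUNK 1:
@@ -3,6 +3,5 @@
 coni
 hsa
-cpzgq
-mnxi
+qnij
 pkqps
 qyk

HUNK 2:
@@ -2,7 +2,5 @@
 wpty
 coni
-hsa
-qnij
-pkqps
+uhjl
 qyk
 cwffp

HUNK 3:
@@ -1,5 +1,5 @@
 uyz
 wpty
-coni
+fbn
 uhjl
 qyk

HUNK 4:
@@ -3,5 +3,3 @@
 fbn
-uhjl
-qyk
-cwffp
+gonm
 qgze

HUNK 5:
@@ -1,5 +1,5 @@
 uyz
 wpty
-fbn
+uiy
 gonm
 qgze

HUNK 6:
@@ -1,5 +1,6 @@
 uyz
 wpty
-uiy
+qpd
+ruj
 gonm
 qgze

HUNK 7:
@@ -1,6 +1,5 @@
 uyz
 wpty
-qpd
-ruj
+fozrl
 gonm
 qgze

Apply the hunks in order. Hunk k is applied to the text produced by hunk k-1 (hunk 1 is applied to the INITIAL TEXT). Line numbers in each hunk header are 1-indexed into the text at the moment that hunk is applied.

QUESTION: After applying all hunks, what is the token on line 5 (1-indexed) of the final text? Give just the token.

Answer: qgze

Derivation:
Hunk 1: at line 3 remove [cpzgq,mnxi] add [qnij] -> 9 lines: uyz wpty coni hsa qnij pkqps qyk cwffp qgze
Hunk 2: at line 2 remove [hsa,qnij,pkqps] add [uhjl] -> 7 lines: uyz wpty coni uhjl qyk cwffp qgze
Hunk 3: at line 1 remove [coni] add [fbn] -> 7 lines: uyz wpty fbn uhjl qyk cwffp qgze
Hunk 4: at line 3 remove [uhjl,qyk,cwffp] add [gonm] -> 5 lines: uyz wpty fbn gonm qgze
Hunk 5: at line 1 remove [fbn] add [uiy] -> 5 lines: uyz wpty uiy gonm qgze
Hunk 6: at line 1 remove [uiy] add [qpd,ruj] -> 6 lines: uyz wpty qpd ruj gonm qgze
Hunk 7: at line 1 remove [qpd,ruj] add [fozrl] -> 5 lines: uyz wpty fozrl gonm qgze
Final line 5: qgze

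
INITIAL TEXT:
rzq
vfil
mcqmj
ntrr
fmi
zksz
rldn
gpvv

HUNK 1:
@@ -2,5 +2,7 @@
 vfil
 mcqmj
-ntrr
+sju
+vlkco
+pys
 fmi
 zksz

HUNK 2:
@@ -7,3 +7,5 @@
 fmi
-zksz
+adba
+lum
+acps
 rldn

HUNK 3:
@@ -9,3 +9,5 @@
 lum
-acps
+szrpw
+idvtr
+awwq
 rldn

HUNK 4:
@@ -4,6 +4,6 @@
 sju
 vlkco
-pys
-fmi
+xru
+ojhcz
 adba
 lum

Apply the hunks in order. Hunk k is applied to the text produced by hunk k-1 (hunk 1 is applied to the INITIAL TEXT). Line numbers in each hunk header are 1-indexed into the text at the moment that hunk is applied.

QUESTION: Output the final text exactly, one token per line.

Answer: rzq
vfil
mcqmj
sju
vlkco
xru
ojhcz
adba
lum
szrpw
idvtr
awwq
rldn
gpvv

Derivation:
Hunk 1: at line 2 remove [ntrr] add [sju,vlkco,pys] -> 10 lines: rzq vfil mcqmj sju vlkco pys fmi zksz rldn gpvv
Hunk 2: at line 7 remove [zksz] add [adba,lum,acps] -> 12 lines: rzq vfil mcqmj sju vlkco pys fmi adba lum acps rldn gpvv
Hunk 3: at line 9 remove [acps] add [szrpw,idvtr,awwq] -> 14 lines: rzq vfil mcqmj sju vlkco pys fmi adba lum szrpw idvtr awwq rldn gpvv
Hunk 4: at line 4 remove [pys,fmi] add [xru,ojhcz] -> 14 lines: rzq vfil mcqmj sju vlkco xru ojhcz adba lum szrpw idvtr awwq rldn gpvv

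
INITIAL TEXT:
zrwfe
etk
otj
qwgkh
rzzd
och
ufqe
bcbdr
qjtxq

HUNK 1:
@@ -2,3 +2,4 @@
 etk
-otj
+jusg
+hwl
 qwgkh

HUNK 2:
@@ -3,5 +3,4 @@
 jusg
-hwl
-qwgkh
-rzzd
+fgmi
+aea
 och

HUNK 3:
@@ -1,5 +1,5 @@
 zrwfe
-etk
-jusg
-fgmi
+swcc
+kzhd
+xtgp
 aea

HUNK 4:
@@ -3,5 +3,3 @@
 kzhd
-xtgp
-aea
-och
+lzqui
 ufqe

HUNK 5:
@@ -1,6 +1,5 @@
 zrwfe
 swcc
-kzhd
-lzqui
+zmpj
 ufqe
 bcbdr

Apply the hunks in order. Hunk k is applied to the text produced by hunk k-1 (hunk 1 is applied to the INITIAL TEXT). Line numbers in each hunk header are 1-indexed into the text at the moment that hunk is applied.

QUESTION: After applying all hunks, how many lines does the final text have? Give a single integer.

Hunk 1: at line 2 remove [otj] add [jusg,hwl] -> 10 lines: zrwfe etk jusg hwl qwgkh rzzd och ufqe bcbdr qjtxq
Hunk 2: at line 3 remove [hwl,qwgkh,rzzd] add [fgmi,aea] -> 9 lines: zrwfe etk jusg fgmi aea och ufqe bcbdr qjtxq
Hunk 3: at line 1 remove [etk,jusg,fgmi] add [swcc,kzhd,xtgp] -> 9 lines: zrwfe swcc kzhd xtgp aea och ufqe bcbdr qjtxq
Hunk 4: at line 3 remove [xtgp,aea,och] add [lzqui] -> 7 lines: zrwfe swcc kzhd lzqui ufqe bcbdr qjtxq
Hunk 5: at line 1 remove [kzhd,lzqui] add [zmpj] -> 6 lines: zrwfe swcc zmpj ufqe bcbdr qjtxq
Final line count: 6

Answer: 6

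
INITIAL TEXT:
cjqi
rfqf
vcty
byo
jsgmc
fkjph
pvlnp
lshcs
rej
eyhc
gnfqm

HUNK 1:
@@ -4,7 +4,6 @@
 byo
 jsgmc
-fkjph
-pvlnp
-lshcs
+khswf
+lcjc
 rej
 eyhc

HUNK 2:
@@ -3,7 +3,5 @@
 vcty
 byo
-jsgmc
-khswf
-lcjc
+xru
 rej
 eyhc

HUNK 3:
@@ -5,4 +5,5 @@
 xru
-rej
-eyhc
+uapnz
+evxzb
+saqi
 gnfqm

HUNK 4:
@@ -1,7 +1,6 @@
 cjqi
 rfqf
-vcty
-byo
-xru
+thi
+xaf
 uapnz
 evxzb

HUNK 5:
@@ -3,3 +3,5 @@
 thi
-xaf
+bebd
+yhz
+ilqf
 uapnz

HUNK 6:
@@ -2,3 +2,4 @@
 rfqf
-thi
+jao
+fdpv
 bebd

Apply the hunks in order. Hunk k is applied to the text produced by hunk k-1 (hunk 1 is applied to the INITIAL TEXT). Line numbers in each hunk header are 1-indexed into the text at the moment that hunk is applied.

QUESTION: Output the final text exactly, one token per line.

Hunk 1: at line 4 remove [fkjph,pvlnp,lshcs] add [khswf,lcjc] -> 10 lines: cjqi rfqf vcty byo jsgmc khswf lcjc rej eyhc gnfqm
Hunk 2: at line 3 remove [jsgmc,khswf,lcjc] add [xru] -> 8 lines: cjqi rfqf vcty byo xru rej eyhc gnfqm
Hunk 3: at line 5 remove [rej,eyhc] add [uapnz,evxzb,saqi] -> 9 lines: cjqi rfqf vcty byo xru uapnz evxzb saqi gnfqm
Hunk 4: at line 1 remove [vcty,byo,xru] add [thi,xaf] -> 8 lines: cjqi rfqf thi xaf uapnz evxzb saqi gnfqm
Hunk 5: at line 3 remove [xaf] add [bebd,yhz,ilqf] -> 10 lines: cjqi rfqf thi bebd yhz ilqf uapnz evxzb saqi gnfqm
Hunk 6: at line 2 remove [thi] add [jao,fdpv] -> 11 lines: cjqi rfqf jao fdpv bebd yhz ilqf uapnz evxzb saqi gnfqm

Answer: cjqi
rfqf
jao
fdpv
bebd
yhz
ilqf
uapnz
evxzb
saqi
gnfqm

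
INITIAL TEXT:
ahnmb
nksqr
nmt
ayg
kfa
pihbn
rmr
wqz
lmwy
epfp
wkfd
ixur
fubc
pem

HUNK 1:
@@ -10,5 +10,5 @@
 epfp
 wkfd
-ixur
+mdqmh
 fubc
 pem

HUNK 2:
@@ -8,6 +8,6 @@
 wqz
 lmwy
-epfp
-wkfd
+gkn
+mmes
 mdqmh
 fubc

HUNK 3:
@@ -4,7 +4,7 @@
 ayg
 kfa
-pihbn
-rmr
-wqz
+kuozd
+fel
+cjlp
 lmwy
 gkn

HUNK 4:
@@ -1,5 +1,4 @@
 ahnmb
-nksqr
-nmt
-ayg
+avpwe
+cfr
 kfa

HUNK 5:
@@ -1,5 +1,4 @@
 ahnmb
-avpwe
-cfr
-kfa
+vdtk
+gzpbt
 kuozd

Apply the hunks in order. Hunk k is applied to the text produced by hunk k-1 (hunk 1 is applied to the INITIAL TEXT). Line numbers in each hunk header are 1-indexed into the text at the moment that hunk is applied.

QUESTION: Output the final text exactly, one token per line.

Answer: ahnmb
vdtk
gzpbt
kuozd
fel
cjlp
lmwy
gkn
mmes
mdqmh
fubc
pem

Derivation:
Hunk 1: at line 10 remove [ixur] add [mdqmh] -> 14 lines: ahnmb nksqr nmt ayg kfa pihbn rmr wqz lmwy epfp wkfd mdqmh fubc pem
Hunk 2: at line 8 remove [epfp,wkfd] add [gkn,mmes] -> 14 lines: ahnmb nksqr nmt ayg kfa pihbn rmr wqz lmwy gkn mmes mdqmh fubc pem
Hunk 3: at line 4 remove [pihbn,rmr,wqz] add [kuozd,fel,cjlp] -> 14 lines: ahnmb nksqr nmt ayg kfa kuozd fel cjlp lmwy gkn mmes mdqmh fubc pem
Hunk 4: at line 1 remove [nksqr,nmt,ayg] add [avpwe,cfr] -> 13 lines: ahnmb avpwe cfr kfa kuozd fel cjlp lmwy gkn mmes mdqmh fubc pem
Hunk 5: at line 1 remove [avpwe,cfr,kfa] add [vdtk,gzpbt] -> 12 lines: ahnmb vdtk gzpbt kuozd fel cjlp lmwy gkn mmes mdqmh fubc pem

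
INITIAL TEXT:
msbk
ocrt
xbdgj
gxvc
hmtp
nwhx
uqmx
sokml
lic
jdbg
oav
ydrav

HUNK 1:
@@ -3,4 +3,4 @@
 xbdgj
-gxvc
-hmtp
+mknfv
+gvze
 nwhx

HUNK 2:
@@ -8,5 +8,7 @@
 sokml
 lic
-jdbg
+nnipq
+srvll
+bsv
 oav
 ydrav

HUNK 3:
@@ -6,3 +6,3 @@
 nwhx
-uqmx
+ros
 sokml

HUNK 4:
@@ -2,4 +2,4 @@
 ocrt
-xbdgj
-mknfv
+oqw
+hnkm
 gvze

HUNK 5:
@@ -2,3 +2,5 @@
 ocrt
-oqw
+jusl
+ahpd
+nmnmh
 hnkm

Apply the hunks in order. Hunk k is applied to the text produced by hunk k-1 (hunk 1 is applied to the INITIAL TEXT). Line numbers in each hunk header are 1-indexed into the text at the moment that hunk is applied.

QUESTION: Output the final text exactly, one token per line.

Answer: msbk
ocrt
jusl
ahpd
nmnmh
hnkm
gvze
nwhx
ros
sokml
lic
nnipq
srvll
bsv
oav
ydrav

Derivation:
Hunk 1: at line 3 remove [gxvc,hmtp] add [mknfv,gvze] -> 12 lines: msbk ocrt xbdgj mknfv gvze nwhx uqmx sokml lic jdbg oav ydrav
Hunk 2: at line 8 remove [jdbg] add [nnipq,srvll,bsv] -> 14 lines: msbk ocrt xbdgj mknfv gvze nwhx uqmx sokml lic nnipq srvll bsv oav ydrav
Hunk 3: at line 6 remove [uqmx] add [ros] -> 14 lines: msbk ocrt xbdgj mknfv gvze nwhx ros sokml lic nnipq srvll bsv oav ydrav
Hunk 4: at line 2 remove [xbdgj,mknfv] add [oqw,hnkm] -> 14 lines: msbk ocrt oqw hnkm gvze nwhx ros sokml lic nnipq srvll bsv oav ydrav
Hunk 5: at line 2 remove [oqw] add [jusl,ahpd,nmnmh] -> 16 lines: msbk ocrt jusl ahpd nmnmh hnkm gvze nwhx ros sokml lic nnipq srvll bsv oav ydrav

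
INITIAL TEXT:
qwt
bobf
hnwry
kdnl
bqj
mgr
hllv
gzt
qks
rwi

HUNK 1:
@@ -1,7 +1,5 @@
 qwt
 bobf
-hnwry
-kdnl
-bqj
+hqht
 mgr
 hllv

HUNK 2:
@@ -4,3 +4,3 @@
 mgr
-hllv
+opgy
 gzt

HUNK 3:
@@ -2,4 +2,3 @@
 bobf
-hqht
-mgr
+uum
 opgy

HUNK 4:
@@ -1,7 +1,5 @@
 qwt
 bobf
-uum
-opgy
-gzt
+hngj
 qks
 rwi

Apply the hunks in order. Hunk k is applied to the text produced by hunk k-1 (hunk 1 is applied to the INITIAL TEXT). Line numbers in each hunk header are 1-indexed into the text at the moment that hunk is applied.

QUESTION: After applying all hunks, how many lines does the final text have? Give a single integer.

Answer: 5

Derivation:
Hunk 1: at line 1 remove [hnwry,kdnl,bqj] add [hqht] -> 8 lines: qwt bobf hqht mgr hllv gzt qks rwi
Hunk 2: at line 4 remove [hllv] add [opgy] -> 8 lines: qwt bobf hqht mgr opgy gzt qks rwi
Hunk 3: at line 2 remove [hqht,mgr] add [uum] -> 7 lines: qwt bobf uum opgy gzt qks rwi
Hunk 4: at line 1 remove [uum,opgy,gzt] add [hngj] -> 5 lines: qwt bobf hngj qks rwi
Final line count: 5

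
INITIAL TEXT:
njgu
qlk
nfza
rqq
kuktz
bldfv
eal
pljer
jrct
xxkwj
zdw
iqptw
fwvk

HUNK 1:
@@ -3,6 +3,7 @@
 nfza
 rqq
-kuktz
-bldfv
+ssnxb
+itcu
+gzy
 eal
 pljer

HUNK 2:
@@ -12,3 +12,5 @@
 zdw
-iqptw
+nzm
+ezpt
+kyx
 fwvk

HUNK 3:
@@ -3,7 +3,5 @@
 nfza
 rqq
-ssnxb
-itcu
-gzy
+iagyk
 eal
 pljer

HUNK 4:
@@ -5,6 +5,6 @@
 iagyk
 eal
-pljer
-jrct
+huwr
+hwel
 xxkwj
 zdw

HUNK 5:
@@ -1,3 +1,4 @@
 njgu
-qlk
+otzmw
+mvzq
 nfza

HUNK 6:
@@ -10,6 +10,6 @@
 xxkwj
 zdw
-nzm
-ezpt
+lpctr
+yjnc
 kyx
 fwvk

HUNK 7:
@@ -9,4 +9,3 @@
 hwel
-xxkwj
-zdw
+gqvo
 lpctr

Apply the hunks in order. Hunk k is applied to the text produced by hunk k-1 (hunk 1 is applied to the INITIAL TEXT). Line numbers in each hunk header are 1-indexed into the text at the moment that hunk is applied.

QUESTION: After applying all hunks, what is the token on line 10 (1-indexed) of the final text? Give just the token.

Answer: gqvo

Derivation:
Hunk 1: at line 3 remove [kuktz,bldfv] add [ssnxb,itcu,gzy] -> 14 lines: njgu qlk nfza rqq ssnxb itcu gzy eal pljer jrct xxkwj zdw iqptw fwvk
Hunk 2: at line 12 remove [iqptw] add [nzm,ezpt,kyx] -> 16 lines: njgu qlk nfza rqq ssnxb itcu gzy eal pljer jrct xxkwj zdw nzm ezpt kyx fwvk
Hunk 3: at line 3 remove [ssnxb,itcu,gzy] add [iagyk] -> 14 lines: njgu qlk nfza rqq iagyk eal pljer jrct xxkwj zdw nzm ezpt kyx fwvk
Hunk 4: at line 5 remove [pljer,jrct] add [huwr,hwel] -> 14 lines: njgu qlk nfza rqq iagyk eal huwr hwel xxkwj zdw nzm ezpt kyx fwvk
Hunk 5: at line 1 remove [qlk] add [otzmw,mvzq] -> 15 lines: njgu otzmw mvzq nfza rqq iagyk eal huwr hwel xxkwj zdw nzm ezpt kyx fwvk
Hunk 6: at line 10 remove [nzm,ezpt] add [lpctr,yjnc] -> 15 lines: njgu otzmw mvzq nfza rqq iagyk eal huwr hwel xxkwj zdw lpctr yjnc kyx fwvk
Hunk 7: at line 9 remove [xxkwj,zdw] add [gqvo] -> 14 lines: njgu otzmw mvzq nfza rqq iagyk eal huwr hwel gqvo lpctr yjnc kyx fwvk
Final line 10: gqvo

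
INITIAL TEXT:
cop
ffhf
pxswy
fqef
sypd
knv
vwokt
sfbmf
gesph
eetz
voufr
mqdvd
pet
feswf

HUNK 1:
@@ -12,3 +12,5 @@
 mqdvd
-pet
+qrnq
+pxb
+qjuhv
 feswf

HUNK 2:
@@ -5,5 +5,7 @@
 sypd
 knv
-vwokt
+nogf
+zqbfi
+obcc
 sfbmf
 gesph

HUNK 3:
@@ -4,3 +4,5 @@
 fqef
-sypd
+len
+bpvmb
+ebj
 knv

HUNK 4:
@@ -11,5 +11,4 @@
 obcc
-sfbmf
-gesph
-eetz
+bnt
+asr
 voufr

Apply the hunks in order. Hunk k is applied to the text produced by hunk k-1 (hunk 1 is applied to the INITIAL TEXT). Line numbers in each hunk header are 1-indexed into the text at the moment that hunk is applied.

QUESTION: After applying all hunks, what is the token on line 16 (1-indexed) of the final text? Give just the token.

Hunk 1: at line 12 remove [pet] add [qrnq,pxb,qjuhv] -> 16 lines: cop ffhf pxswy fqef sypd knv vwokt sfbmf gesph eetz voufr mqdvd qrnq pxb qjuhv feswf
Hunk 2: at line 5 remove [vwokt] add [nogf,zqbfi,obcc] -> 18 lines: cop ffhf pxswy fqef sypd knv nogf zqbfi obcc sfbmf gesph eetz voufr mqdvd qrnq pxb qjuhv feswf
Hunk 3: at line 4 remove [sypd] add [len,bpvmb,ebj] -> 20 lines: cop ffhf pxswy fqef len bpvmb ebj knv nogf zqbfi obcc sfbmf gesph eetz voufr mqdvd qrnq pxb qjuhv feswf
Hunk 4: at line 11 remove [sfbmf,gesph,eetz] add [bnt,asr] -> 19 lines: cop ffhf pxswy fqef len bpvmb ebj knv nogf zqbfi obcc bnt asr voufr mqdvd qrnq pxb qjuhv feswf
Final line 16: qrnq

Answer: qrnq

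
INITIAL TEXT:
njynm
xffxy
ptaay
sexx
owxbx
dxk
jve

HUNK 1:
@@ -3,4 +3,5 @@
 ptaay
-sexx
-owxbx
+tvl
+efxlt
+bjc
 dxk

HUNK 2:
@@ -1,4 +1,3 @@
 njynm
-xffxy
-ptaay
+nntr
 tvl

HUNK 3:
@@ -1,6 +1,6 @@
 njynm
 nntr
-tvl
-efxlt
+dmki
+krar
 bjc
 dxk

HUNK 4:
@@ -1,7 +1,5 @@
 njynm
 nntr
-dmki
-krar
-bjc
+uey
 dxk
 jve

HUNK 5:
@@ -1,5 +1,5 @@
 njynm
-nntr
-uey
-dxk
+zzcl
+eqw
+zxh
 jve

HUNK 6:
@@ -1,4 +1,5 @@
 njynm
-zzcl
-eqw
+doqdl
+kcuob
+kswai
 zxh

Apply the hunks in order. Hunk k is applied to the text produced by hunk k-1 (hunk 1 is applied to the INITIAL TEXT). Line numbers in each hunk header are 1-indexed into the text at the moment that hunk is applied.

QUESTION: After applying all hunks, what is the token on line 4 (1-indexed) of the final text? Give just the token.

Answer: kswai

Derivation:
Hunk 1: at line 3 remove [sexx,owxbx] add [tvl,efxlt,bjc] -> 8 lines: njynm xffxy ptaay tvl efxlt bjc dxk jve
Hunk 2: at line 1 remove [xffxy,ptaay] add [nntr] -> 7 lines: njynm nntr tvl efxlt bjc dxk jve
Hunk 3: at line 1 remove [tvl,efxlt] add [dmki,krar] -> 7 lines: njynm nntr dmki krar bjc dxk jve
Hunk 4: at line 1 remove [dmki,krar,bjc] add [uey] -> 5 lines: njynm nntr uey dxk jve
Hunk 5: at line 1 remove [nntr,uey,dxk] add [zzcl,eqw,zxh] -> 5 lines: njynm zzcl eqw zxh jve
Hunk 6: at line 1 remove [zzcl,eqw] add [doqdl,kcuob,kswai] -> 6 lines: njynm doqdl kcuob kswai zxh jve
Final line 4: kswai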